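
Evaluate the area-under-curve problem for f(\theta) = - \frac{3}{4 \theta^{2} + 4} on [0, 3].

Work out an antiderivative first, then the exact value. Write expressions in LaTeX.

Check any antiderivative F(\theta) by computing F'(\theta) and comparing it with f(\theta).
F(\theta) = - \frac{3 \operatorname{atan}{\left(\theta \right)}}{4} is an antiderivative of f.
Check: d/d\theta[- \frac{3 \operatorname{atan}{\left(\theta \right)}}{4}] = - \frac{3}{4 \theta^{2} + 4} = f(\theta).
F(3) = - \frac{3 \operatorname{atan}{\left(3 \right)}}{4}; F(0) = 0.
Integral = F(3) - F(0) = - \frac{3 \operatorname{atan}{\left(3 \right)}}{4}.

Antiderivative: F(\theta) = - \frac{3 \operatorname{atan}{\left(\theta \right)}}{4}; value = - \frac{3 \operatorname{atan}{\left(3 \right)}}{4}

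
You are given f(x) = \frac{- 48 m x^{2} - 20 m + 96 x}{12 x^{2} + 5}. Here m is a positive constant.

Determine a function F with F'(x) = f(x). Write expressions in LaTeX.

An antiderivative is F(x) = - 4 m x + 4 \log{\left(4 x^{2} + \frac{5}{3} \right)}.

Any candidate F(x) must reproduce f(x) exactly when differentiated.
Check: d/dx[- 4 m x + 4 \log{\left(4 x^{2} + \frac{5}{3} \right)}] = \frac{- 48 m x^{2} - 20 m + 96 x}{12 x^{2} + 5} = f(x).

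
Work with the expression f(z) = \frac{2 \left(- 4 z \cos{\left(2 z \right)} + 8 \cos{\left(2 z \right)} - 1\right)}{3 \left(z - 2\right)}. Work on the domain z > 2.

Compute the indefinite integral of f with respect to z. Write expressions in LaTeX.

Check any antiderivative F(z) by computing F'(z) and comparing it with f(z).
Check: d/dz[- \frac{2 \left(\log{\left(2 z - 4 \right)} + 2 \sin{\left(2 z \right)}\right)}{3}] = \frac{- 8 z \cos{\left(2 z \right)} + 16 \cos{\left(2 z \right)} - 2}{3 z - 6}, which equals f(z).

F(z) = - \frac{2 \left(\log{\left(2 z - 4 \right)} + 2 \sin{\left(2 z \right)}\right)}{3} + C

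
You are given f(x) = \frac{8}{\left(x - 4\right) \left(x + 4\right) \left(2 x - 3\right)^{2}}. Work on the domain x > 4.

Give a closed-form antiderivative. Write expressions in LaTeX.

Factor the denominator (\left(x - 4\right) \left(x + 4\right) \left(2 x - 3\right)^{2}) and decompose: f = - \frac{192}{3025 \left(2 x - 3\right)} - \frac{32}{55 \left(2 x - 3\right)^{2}} - \frac{1}{121 \left(x + 4\right)} + \frac{1}{25 \left(x - 4\right)}; each piece integrates to a log, atan, or power term.
Check: d/dx[\frac{\log{\left(x - 4 \right)}}{25} - \frac{96 \log{\left(x - \frac{3}{2} \right)}}{3025} - \frac{\log{\left(x + 4 \right)}}{121} + \frac{16}{110 x - 165}] = \frac{8}{4 x^{4} - 12 x^{3} - 55 x^{2} + 192 x - 144}, which equals f(x).

An antiderivative is F(x) = \frac{\log{\left(x - 4 \right)}}{25} - \frac{96 \log{\left(x - \frac{3}{2} \right)}}{3025} - \frac{\log{\left(x + 4 \right)}}{121} + \frac{16}{110 x - 165}.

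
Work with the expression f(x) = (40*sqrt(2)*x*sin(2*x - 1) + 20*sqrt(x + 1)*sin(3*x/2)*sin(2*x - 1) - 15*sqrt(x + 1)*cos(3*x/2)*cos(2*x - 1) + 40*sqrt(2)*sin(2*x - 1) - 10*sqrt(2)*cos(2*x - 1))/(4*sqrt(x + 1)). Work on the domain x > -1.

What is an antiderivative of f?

Recognize the product-rule pattern: f = u'v + uv' with u = -10*sqrt(x/2 + 1/2) - 5*sin(3*x/2)/2, v = cos(2*x - 1), so integration by parts undoes it.
Check: d/dx[-10*sqrt(x/2 + 1/2)*cos(2*x - 1) - 5*sin(3*x/2)*cos(2*x - 1)/2] = (40*sqrt(2)*x*sin(2*x - 1) + 20*sqrt(x + 1)*sin(3*x/2)*sin(2*x - 1) - 15*sqrt(x + 1)*cos(3*x/2)*cos(2*x - 1) + 40*sqrt(2)*sin(2*x - 1) - 10*sqrt(2)*cos(2*x - 1))/(4*sqrt(x + 1)) = f(x).

An antiderivative is F(x) = -10*sqrt(x/2 + 1/2)*cos(2*x - 1) - 5*sin(3*x/2)*cos(2*x - 1)/2.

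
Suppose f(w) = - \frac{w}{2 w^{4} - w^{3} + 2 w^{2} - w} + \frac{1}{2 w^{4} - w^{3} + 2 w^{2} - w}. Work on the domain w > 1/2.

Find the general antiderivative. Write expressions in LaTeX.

The denominator factors as w \left(2 w - 1\right) \left(w^{2} + 1\right); partial fractions split f into directly integrable pieces: \frac{3 w - 1}{5 \left(w^{2} + 1\right)} + \frac{4}{5 \left(2 w - 1\right)} - \frac{1}{w}.
Check: d/dw[- \frac{10 \log{\left(w \right)} - 4 \log{\left(w - \frac{1}{2} \right)} - 3 \log{\left(w^{2} + 1 \right)} + 2 \operatorname{atan}{\left(w \right)}}{10}] = \frac{1 - w}{2 w^{4} - w^{3} + 2 w^{2} - w}, which equals f(w).

F(w) = - \frac{10 \log{\left(w \right)} - 4 \log{\left(w - \frac{1}{2} \right)} - 3 \log{\left(w^{2} + 1 \right)} + 2 \operatorname{atan}{\left(w \right)}}{10} + C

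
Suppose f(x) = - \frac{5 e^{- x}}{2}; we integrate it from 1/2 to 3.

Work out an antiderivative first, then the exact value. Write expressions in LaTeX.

Antiderivative: F(x) = \frac{5 e^{- x}}{2}; value = - \frac{5}{2 e^{\frac{1}{2}}} + \frac{5}{2 e^{3}}

For F(x) to be correct the identity F'(x) - f(x) = 0 must hold.
F(x) = \frac{5 e^{- x}}{2} is an antiderivative of f.
Check: d/dx[\frac{5 e^{- x}}{2}] = - \frac{5 e^{- x}}{2} = f(x).
F(3) = \frac{5}{2 e^{3}}; F(1/2) = \frac{5}{2 e^{\frac{1}{2}}}.
Integral = F(3) - F(1/2) = - \frac{5}{2 e^{\frac{1}{2}}} + \frac{5}{2 e^{3}}.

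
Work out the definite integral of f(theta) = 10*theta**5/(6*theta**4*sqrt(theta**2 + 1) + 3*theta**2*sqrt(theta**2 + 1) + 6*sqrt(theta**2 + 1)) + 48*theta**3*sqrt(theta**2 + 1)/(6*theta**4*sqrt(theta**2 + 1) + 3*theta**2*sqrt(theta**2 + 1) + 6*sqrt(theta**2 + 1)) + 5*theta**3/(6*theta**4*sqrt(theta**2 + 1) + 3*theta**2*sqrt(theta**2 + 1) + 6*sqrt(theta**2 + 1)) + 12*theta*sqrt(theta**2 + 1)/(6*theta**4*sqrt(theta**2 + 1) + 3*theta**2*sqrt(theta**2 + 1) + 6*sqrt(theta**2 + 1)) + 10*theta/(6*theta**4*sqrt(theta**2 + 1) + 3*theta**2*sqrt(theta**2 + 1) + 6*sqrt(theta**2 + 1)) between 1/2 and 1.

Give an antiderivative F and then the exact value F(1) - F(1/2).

Antiderivative: F(theta) = (5*sqrt(theta**2 + 1) + 6*log(2*theta**4 + theta**2 + 2))/3; value = -5*sqrt(5)/6 - 2*log(19/8) + 5*sqrt(2)/3 + 2*log(5)

The integrand splits into summands that can be handled one at a time.
F(theta) = (5*sqrt(theta**2 + 1) + 6*log(2*theta**4 + theta**2 + 2))/3 is an antiderivative of f.
Check: d/dtheta[(5*sqrt(theta**2 + 1) + 6*log(2*theta**4 + theta**2 + 2))/3] = (10*theta**5 + 48*theta**3*sqrt(theta**2 + 1) + 5*theta**3 + 12*theta*sqrt(theta**2 + 1) + 10*theta)/(6*theta**4*sqrt(theta**2 + 1) + 3*theta**2*sqrt(theta**2 + 1) + 6*sqrt(theta**2 + 1)), which equals f(theta).
F(1) = 5*sqrt(2)/3 + 2*log(5); F(1/2) = 2*log(19/8) + 5*sqrt(5)/6.
Integral = F(1) - F(1/2) = -5*sqrt(5)/6 - 2*log(19/8) + 5*sqrt(2)/3 + 2*log(5).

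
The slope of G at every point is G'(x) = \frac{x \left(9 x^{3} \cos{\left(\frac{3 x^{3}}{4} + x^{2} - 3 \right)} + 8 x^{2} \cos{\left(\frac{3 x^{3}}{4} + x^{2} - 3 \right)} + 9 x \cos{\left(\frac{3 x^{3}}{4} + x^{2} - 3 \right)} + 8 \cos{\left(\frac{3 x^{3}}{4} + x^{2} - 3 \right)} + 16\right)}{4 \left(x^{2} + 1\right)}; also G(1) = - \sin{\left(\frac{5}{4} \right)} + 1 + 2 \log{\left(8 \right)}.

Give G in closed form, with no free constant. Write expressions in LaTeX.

Any candidate G(x) must reproduce the stated G'(x) exactly.
A general antiderivative is 2 \log{\left(4 x^{2} + 4 \right)} + \sin{\left(\frac{3 x^{3}}{4} + x^{2} - 3 \right)} + C.
The condition gives C = - \sin{\left(\frac{5}{4} \right)} + 1 + 2 \log{\left(8 \right)} - (- \sin{\left(\frac{5}{4} \right)} + 2 \log{\left(8 \right)}) = 1.
So G(x) = 2 \log{\left(4 x^{2} + 4 \right)} + \sin{\left(\frac{3 x^{3}}{4} + x^{2} - 3 \right)} + 1.
Check: d/dx[2 \log{\left(4 x^{2} + 4 \right)} + \sin{\left(\frac{3 x^{3}}{4} + x^{2} - 3 \right)} + 1] = \frac{9 x^{4} \cos{\left(\frac{3 x^{3}}{4} + x^{2} - 3 \right)} + 8 x^{3} \cos{\left(\frac{3 x^{3}}{4} + x^{2} - 3 \right)} + 9 x^{2} \cos{\left(\frac{3 x^{3}}{4} + x^{2} - 3 \right)} + 8 x \cos{\left(\frac{3 x^{3}}{4} + x^{2} - 3 \right)} + 16 x}{4 x^{2} + 4}, which equals G'(x).

G(x) = 2 \log{\left(4 x^{2} + 4 \right)} + \sin{\left(\frac{3 x^{3}}{4} + x^{2} - 3 \right)} + 1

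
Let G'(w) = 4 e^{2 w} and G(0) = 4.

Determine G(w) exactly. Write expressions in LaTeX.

G(w) = 2 \left(e^{2 w} + 1\right)

Since d/dw undoes antidifferentiation here, G(w) must give back the stated G'(w).
A general antiderivative is 2 e^{2 w} + C.
The condition gives C = 4 - (2) = 2.
So G(w) = 2 \left(e^{2 w} + 1\right).
Check: d/dw[2 \left(e^{2 w} + 1\right)] = 4 e^{2 w} = G'(w).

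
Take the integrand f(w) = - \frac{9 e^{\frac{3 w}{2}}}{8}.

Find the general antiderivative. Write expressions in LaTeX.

An antiderivative F(w) passes only if d/dw[F] lands on f(w) exactly.
Check: d/dw[- \frac{3 e^{\frac{3 w}{2}}}{4}] = - \frac{9 e^{\frac{3 w}{2}}}{8} = f(w).

F(w) = - \frac{3 e^{\frac{3 w}{2}}}{4} + C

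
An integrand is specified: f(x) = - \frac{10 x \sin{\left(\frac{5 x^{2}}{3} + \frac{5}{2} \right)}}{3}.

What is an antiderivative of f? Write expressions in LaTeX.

An antiderivative is F(x) = \cos{\left(\frac{5 x^{2}}{3} + \frac{5}{2} \right)}.

f matches the chain-rule pattern g'(h)*h' with inner function h(x) = \frac{5 x^{2}}{3} + \frac{5}{2}; substituting u = h(x) collapses the integral.
Check: d/dx[\cos{\left(\frac{5 x^{2}}{3} + \frac{5}{2} \right)}] = - \frac{10 x \sin{\left(\frac{5 x^{2}}{3} + \frac{5}{2} \right)}}{3} = f(x).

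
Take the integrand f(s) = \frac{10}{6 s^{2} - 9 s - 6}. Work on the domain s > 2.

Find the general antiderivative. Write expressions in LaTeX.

Factor the denominator (3 \left(s - 2\right) \left(2 s + 1\right)) and decompose: f = - \frac{4}{3 \left(2 s + 1\right)} + \frac{2}{3 \left(s - 2\right)}; each piece integrates to a log, atan, or power term.
Check: d/ds[\frac{2 \log{\left(s - 2 \right)}}{3} - \frac{2 \log{\left(s + \frac{1}{2} \right)}}{3}] = \frac{10}{6 s^{2} - 9 s - 6} = f(s).

F(s) = \frac{2 \log{\left(s - 2 \right)}}{3} - \frac{2 \log{\left(s + \frac{1}{2} \right)}}{3} + C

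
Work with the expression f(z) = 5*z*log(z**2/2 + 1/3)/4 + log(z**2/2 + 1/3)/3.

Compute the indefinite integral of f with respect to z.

F(z) = (45*z**2*log(z**2/2 + 1/3) - 45*z**2 + 24*z*log(z**2/2 + 1/3) - 48*z + 30*log(z**2 + 2/3) + 16*sqrt(6)*atan(sqrt(6)*z/2))/72 + C

Integrate term by term and add the pieces.
Check: d/dz[(45*z**2*log(z**2/2 + 1/3) - 45*z**2 + 24*z*log(z**2/2 + 1/3) - 48*z + 30*log(z**2 + 2/3) + 16*sqrt(6)*atan(sqrt(6)*z/2))/72] = 5*z*log(3*z**2 + 2)/4 - 5*z*log(6)/4 + log(3*z**2 + 2)/3 - log(6)/3, which equals f(z).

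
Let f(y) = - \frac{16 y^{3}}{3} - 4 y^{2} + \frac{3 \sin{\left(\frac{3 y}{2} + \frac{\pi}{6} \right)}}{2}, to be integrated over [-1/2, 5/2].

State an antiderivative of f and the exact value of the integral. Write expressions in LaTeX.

Antiderivative: F(y) = - \frac{4 y^{4}}{3} - \frac{4 y^{3}}{3} - \cos{\left(\frac{3 y}{2} + \frac{\pi}{6} \right)}; value = -73 - \cos{\left(\frac{\pi}{6} + \frac{15}{4} \right)} + \sin{\left(\frac{3}{4} + \frac{\pi}{3} \right)}

The integrand splits into summands that can be handled one at a time.
F(y) = - \frac{4 y^{4}}{3} - \frac{4 y^{3}}{3} - \cos{\left(\frac{3 y}{2} + \frac{\pi}{6} \right)} is an antiderivative of f.
Check: d/dy[- \frac{4 y^{4}}{3} - \frac{4 y^{3}}{3} - \cos{\left(\frac{3 y}{2} + \frac{\pi}{6} \right)}] = - \frac{16 y^{3}}{3} - 4 y^{2} + \frac{3 \sin{\left(\frac{3 y}{2} + \frac{\pi}{6} \right)}}{2} = f(y).
F(5/2) = - \frac{875}{12} - \cos{\left(\frac{\pi}{6} + \frac{15}{4} \right)}; F(-1/2) = \frac{1}{12} - \sin{\left(\frac{3}{4} + \frac{\pi}{3} \right)}.
Integral = F(5/2) - F(-1/2) = -73 - \cos{\left(\frac{\pi}{6} + \frac{15}{4} \right)} + \sin{\left(\frac{3}{4} + \frac{\pi}{3} \right)}.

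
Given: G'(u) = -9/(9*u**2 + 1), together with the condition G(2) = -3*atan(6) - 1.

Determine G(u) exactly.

G(u) = -3*atan(3*u) - 1

For G(u) to be correct, d/du[G] must agree with the stated G'(u) identically.
A general antiderivative is -3*atan(3*u) + C.
The condition gives C = -3*atan(6) - 1 - (-3*atan(6)) = -1.
So G(u) = -3*atan(3*u) - 1.
Check: d/du[-3*atan(3*u) - 1] = -9/(9*u**2 + 1) = G'(u).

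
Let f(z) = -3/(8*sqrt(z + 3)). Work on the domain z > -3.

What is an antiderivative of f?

An antiderivative is F(z) = -3*sqrt(z + 3)/4.

For F(z) to be correct the identity F'(z) - f(z) = 0 must hold.
Check: d/dz[-3*sqrt(z + 3)/4] = -3/(8*sqrt(z + 3)) = f(z).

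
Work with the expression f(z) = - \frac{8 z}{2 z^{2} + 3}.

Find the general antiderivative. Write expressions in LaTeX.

F(z) = - 2 \log{\left(z^{2} + \frac{3}{2} \right)} + C

The substitution u = z^{2} + \frac{3}{2} works: f is exactly (dF/du)*(du/dz) for that inner function.
Check: d/dz[- 2 \log{\left(z^{2} + \frac{3}{2} \right)}] = - \frac{8 z}{2 z^{2} + 3} = f(z).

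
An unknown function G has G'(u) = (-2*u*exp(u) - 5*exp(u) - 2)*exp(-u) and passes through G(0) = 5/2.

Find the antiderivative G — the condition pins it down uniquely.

The proposed G(u) is checked by its d/du: the result must match the given G'(u).
A general antiderivative is -u**2 - 5*u - 3/2 + 2*exp(-u) + C.
The condition gives C = 5/2 - (1/2) = 2.
So G(u) = -u**2 - 5*u + 1/2 + 2*exp(-u).
Check: d/du[-u**2 - 5*u + 1/2 + 2*exp(-u)] = (-2*u*exp(u) - 5*exp(u) - 2)*exp(-u) = G'(u).

G(u) = -u**2 - 5*u + 1/2 + 2*exp(-u)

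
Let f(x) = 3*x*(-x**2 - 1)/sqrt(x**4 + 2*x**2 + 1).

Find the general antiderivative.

F(x) = -3*sqrt(x**4 + 2*x**2 + 1)/2 + C

f matches the chain-rule pattern g'(h)*h' with inner function h(x) = x**4 + 2*x**2 + 1; substituting u = h(x) collapses the integral.
Check: d/dx[-3*sqrt(x**4 + 2*x**2 + 1)/2] = (-3*x**3 - 3*x)/sqrt(x**4 + 2*x**2 + 1), which equals f(x).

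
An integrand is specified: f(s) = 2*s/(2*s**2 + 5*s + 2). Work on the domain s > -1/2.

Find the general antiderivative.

F(s) = -log(s + 1/2)/3 + 4*log(s + 2)/3 + C

Factor the denominator ((s + 2)*(2*s + 1)) and decompose: f = -2/(3*(2*s + 1)) + 4/(3*(s + 2)); each piece integrates to a log, atan, or power term.
Check: d/ds[-log(s + 1/2)/3 + 4*log(s + 2)/3] = 2*s/(2*s**2 + 5*s + 2) = f(s).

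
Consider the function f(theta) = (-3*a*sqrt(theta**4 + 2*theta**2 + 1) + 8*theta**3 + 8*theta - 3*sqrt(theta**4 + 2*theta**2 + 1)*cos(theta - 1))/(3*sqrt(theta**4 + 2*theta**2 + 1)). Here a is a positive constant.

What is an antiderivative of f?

Check any antiderivative F(theta) by computing F'(theta) and comparing it with f(theta).
Check: d/dtheta[-a*theta + 4*sqrt(theta**4 + 2*theta**2 + 1)/3 - sin(theta - 1)] = (-3*a*sqrt(theta**4 + 2*theta**2 + 1) + 8*theta**3 + 8*theta - 3*sqrt(theta**4 + 2*theta**2 + 1)*cos(theta - 1))/(3*sqrt(theta**4 + 2*theta**2 + 1)) = f(theta).

An antiderivative is F(theta) = -a*theta + 4*sqrt(theta**4 + 2*theta**2 + 1)/3 - sin(theta - 1).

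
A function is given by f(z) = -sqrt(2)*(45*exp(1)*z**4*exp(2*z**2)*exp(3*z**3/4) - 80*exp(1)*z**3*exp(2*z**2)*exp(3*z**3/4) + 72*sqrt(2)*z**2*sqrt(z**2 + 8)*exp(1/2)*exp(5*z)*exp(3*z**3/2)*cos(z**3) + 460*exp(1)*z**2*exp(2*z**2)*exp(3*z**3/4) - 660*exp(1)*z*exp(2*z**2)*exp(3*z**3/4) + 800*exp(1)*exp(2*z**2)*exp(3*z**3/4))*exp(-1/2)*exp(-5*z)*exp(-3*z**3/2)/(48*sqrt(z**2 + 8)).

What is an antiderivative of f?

A candidate is checked by its d/dz: the result must match f(z).
Check: d/dz[5*sqrt(z**2/2 + 4)*exp(1/2)*exp(-5*z)*exp(2*z**2)*exp(-3*z**3/4)/6 - sin(z**3)] = sqrt(2)*(-45*z**4*exp(1/2)*exp(2*z**2)*exp(3*z**3/4) + 80*z**3*exp(1/2)*exp(2*z**2)*exp(3*z**3/4) - 72*sqrt(2)*z**2*sqrt(z**2 + 8)*exp(5*z)*exp(3*z**3/2)*cos(z**3) - 460*z**2*exp(1/2)*exp(2*z**2)*exp(3*z**3/4) + 660*z*exp(1/2)*exp(2*z**2)*exp(3*z**3/4) - 800*exp(1/2)*exp(2*z**2)*exp(3*z**3/4))*exp(-5*z)*exp(-3*z**3/2)/(48*sqrt(z**2 + 8)), which equals f(z).

An antiderivative is F(z) = 5*sqrt(z**2/2 + 4)*exp(1/2)*exp(-5*z)*exp(2*z**2)*exp(-3*z**3/4)/6 - sin(z**3).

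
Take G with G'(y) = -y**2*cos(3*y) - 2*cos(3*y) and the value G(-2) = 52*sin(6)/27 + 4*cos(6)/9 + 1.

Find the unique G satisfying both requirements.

The integrand splits into summands that can be handled one at a time.
A general antiderivative is -y**2*sin(3*y)/3 - 2*y*cos(3*y)/9 - 16*sin(3*y)/27 + C.
The condition gives C = 52*sin(6)/27 + 4*cos(6)/9 + 1 - (52*sin(6)/27 + 4*cos(6)/9) = 1.
So G(y) = -y**2*sin(3*y)/3 - 2*y*cos(3*y)/9 - 16*sin(3*y)/27 + 1.
Check: d/dy[-y**2*sin(3*y)/3 - 2*y*cos(3*y)/9 - 16*sin(3*y)/27 + 1] = -y**2*cos(3*y) - 2*cos(3*y) = G'(y).

G(y) = -y**2*sin(3*y)/3 - 2*y*cos(3*y)/9 - 16*sin(3*y)/27 + 1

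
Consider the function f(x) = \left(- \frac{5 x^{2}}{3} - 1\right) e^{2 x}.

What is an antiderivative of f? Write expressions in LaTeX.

Recognize the product-rule pattern: f = u'v + uv' with u = - \frac{5 x^{2}}{6} + \frac{5 x}{6} - \frac{11}{12}, v = e^{2 x}, so integration by parts undoes it.
Check: d/dx[- \frac{5 x^{2} e^{2 x}}{6} + \frac{5 x e^{2 x}}{6} - \frac{11 e^{2 x}}{12}] = - \frac{5 x^{2} e^{2 x}}{3} - e^{2 x}, which equals f(x).

An antiderivative is F(x) = - \frac{5 x^{2} e^{2 x}}{6} + \frac{5 x e^{2 x}}{6} - \frac{11 e^{2 x}}{12}.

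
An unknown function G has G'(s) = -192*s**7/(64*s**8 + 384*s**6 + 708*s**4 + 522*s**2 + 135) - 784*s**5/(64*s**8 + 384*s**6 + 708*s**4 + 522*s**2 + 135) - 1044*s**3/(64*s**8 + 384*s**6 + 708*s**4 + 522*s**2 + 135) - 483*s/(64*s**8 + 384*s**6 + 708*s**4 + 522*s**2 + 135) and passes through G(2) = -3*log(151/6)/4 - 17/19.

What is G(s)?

G(s) = -3*log(2*s**4/3 + 3*s**2 + 5/2)/4 - 1 + 1/(2*s**2 + 3/2)

Integrate term by term and add the pieces.
A general antiderivative is -3*log(2*s**4/3 + 3*s**2 + 5/2)/4 + 1/(2*s**2 + 3/2) + C.
The condition gives C = -3*log(151/6)/4 - 17/19 - (2/19 - 3*log(151/6)/4) = -1.
So G(s) = -3*log(2*s**4/3 + 3*s**2 + 5/2)/4 - 1 + 1/(2*s**2 + 3/2).
Check: d/ds[-3*log(2*s**4/3 + 3*s**2 + 5/2)/4 - 1 + 1/(2*s**2 + 3/2)] = (-192*s**7 - 784*s**5 - 1044*s**3 - 483*s)/(64*s**8 + 384*s**6 + 708*s**4 + 522*s**2 + 135), which equals G'(s).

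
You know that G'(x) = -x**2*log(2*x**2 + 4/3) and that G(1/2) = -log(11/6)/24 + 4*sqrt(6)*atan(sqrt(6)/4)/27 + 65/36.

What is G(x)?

Since d/dx undoes antidifferentiation here, G(x) must give back the stated G'(x).
A general antiderivative is -x**3*log(2*x**2 + 4/3)/3 + 2*x**3/9 - 4*x/9 + 4*sqrt(6)*atan(sqrt(6)*x/2)/27 + C.
The condition gives C = -log(11/6)/24 + 4*sqrt(6)*atan(sqrt(6)/4)/27 + 65/36 - (-7/36 - log(11/6)/24 + 4*sqrt(6)*atan(sqrt(6)/4)/27) = 2.
So G(x) = (-9*x**3*log(2*x**2 + 4/3) + 6*x**3 - 12*x + 4*sqrt(6)*atan(sqrt(6)*x/2) + 54)/27.
Check: d/dx[(-9*x**3*log(2*x**2 + 4/3) + 6*x**3 - 12*x + 4*sqrt(6)*atan(sqrt(6)*x/2) + 54)/27] = -x**2*log(x**2 + 2/3) - x**2*log(2), which equals G'(x).

G(x) = (-9*x**3*log(2*x**2 + 4/3) + 6*x**3 - 12*x + 4*sqrt(6)*atan(sqrt(6)*x/2) + 54)/27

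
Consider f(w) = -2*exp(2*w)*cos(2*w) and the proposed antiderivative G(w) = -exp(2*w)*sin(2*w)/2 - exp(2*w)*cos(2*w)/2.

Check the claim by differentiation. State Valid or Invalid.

Valid: G'(w) = f(w).

d/dw[G] = -2*exp(2*w)*cos(2*w)
This equals f(w) exactly, so the claim holds.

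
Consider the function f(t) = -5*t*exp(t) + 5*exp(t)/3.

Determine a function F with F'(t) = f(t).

Recognize the product-rule pattern: f = u'v + uv' with u = 20/3 - 5*t, v = exp(t), so integration by parts undoes it.
Check: d/dt[-5*(3*t - 4)*exp(t)/3] = -5*t*exp(t) + 5*exp(t)/3 = f(t).

An antiderivative is F(t) = -5*(3*t - 4)*exp(t)/3.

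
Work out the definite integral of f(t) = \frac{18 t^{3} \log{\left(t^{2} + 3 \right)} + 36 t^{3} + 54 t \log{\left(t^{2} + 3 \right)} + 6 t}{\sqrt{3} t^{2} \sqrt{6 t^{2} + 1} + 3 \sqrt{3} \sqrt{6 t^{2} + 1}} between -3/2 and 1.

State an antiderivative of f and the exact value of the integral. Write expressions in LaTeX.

f has the shape u'v + uv' for u = 3 \sqrt{2 t^{2} + \frac{1}{3}} and v = \log{\left(t^{2} + 3 \right)} — it is the derivative of the product u*v.
F(t) = 3 \sqrt{2 t^{2} + \frac{1}{3}} \log{\left(t^{2} + 3 \right)} is an antiderivative of f.
Check: d/dt[3 \sqrt{2 t^{2} + \frac{1}{3}} \log{\left(t^{2} + 3 \right)}] = \frac{18 t^{3} \log{\left(t^{2} + 3 \right)} + 36 t^{3} + 54 t \log{\left(t^{2} + 3 \right)} + 6 t}{\sqrt{3} t^{2} \sqrt{6 t^{2} + 1} + 3 \sqrt{3} \sqrt{6 t^{2} + 1}} = f(t).
F(1) = \sqrt{21} \log{\left(4 \right)}; F(-3/2) = \frac{\sqrt{174} \log{\left(\frac{21}{4} \right)}}{2}.
Integral = F(1) - F(-3/2) = - \frac{\sqrt{174} \log{\left(\frac{21}{4} \right)}}{2} + \sqrt{21} \log{\left(4 \right)}.

Antiderivative: F(t) = 3 \sqrt{2 t^{2} + \frac{1}{3}} \log{\left(t^{2} + 3 \right)}; value = - \frac{\sqrt{174} \log{\left(\frac{21}{4} \right)}}{2} + \sqrt{21} \log{\left(4 \right)}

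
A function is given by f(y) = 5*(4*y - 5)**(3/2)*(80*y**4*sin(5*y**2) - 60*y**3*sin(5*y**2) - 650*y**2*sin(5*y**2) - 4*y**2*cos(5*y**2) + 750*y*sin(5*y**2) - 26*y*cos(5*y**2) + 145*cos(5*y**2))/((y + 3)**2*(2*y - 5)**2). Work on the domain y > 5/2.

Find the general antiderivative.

F(y) = -80*y**2*sqrt(4*y - 5)*cos(5*y**2)/(2*y**2 + y - 15) + 200*y*sqrt(4*y - 5)*cos(5*y**2)/(2*y**2 + y - 15) - 125*sqrt(4*y - 5)*cos(5*y**2)/(2*y**2 + y - 15) + C

An antiderivative F(y) passes only if d/dy[F] lands on f(y) exactly.
Check: d/dy[-80*y**2*sqrt(4*y - 5)*cos(5*y**2)/(2*y**2 + y - 15) + 200*y*sqrt(4*y - 5)*cos(5*y**2)/(2*y**2 + y - 15) - 125*sqrt(4*y - 5)*cos(5*y**2)/(2*y**2 + y - 15)] = (6400*y**6*sin(5*y**2) - 20800*y**5*sin(5*y**2) - 30000*y**4*sin(5*y**2) - 320*y**4*cos(5*y**2) + 182500*y**3*sin(5*y**2) - 1280*y**3*cos(5*y**2) - 231250*y**2*sin(5*y**2) + 16300*y**2*cos(5*y**2) + 93750*y*sin(5*y**2) - 32250*y*cos(5*y**2) + 18125*cos(5*y**2))/(4*y**4*sqrt(4*y - 5) + 4*y**3*sqrt(4*y - 5) - 59*y**2*sqrt(4*y - 5) - 30*y*sqrt(4*y - 5) + 225*sqrt(4*y - 5)), which equals f(y).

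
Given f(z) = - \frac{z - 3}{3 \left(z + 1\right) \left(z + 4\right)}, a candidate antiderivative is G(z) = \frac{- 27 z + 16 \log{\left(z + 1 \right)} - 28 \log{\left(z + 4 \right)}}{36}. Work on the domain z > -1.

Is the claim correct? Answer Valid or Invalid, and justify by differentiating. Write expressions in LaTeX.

Invalid: d/dz[G] - f = - \frac{3}{4}, which is not 0.

d/dz[G] = \frac{- 9 z^{2} - 49 z - 24}{12 z^{2} + 60 z + 48}
d/dz[G] - f(z) = - \frac{3}{4} != 0.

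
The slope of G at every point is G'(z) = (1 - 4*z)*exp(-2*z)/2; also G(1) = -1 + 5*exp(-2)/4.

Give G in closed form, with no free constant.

G(z) = (4*z - 4*exp(2*z) + 1)*exp(-2*z)/4

Recognize the product-rule pattern: G'(z) = u'v + uv' with u = z + 1/4, v = exp(-2*z), so integration by parts undoes it.
A general antiderivative is (4*z + 1)*exp(-2*z)/4 + C.
The condition gives C = -1 + 5*exp(-2)/4 - (5*exp(-2)/4) = -1.
So G(z) = (4*z - 4*exp(2*z) + 1)*exp(-2*z)/4.
Check: d/dz[(4*z - 4*exp(2*z) + 1)*exp(-2*z)/4] = (1 - 4*z)*exp(-2*z)/2 = G'(z).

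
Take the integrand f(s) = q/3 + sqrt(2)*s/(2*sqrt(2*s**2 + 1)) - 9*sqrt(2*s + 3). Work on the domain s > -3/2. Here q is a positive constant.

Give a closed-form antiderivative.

The integrand splits into summands that can be handled one at a time.
Check: d/ds[sqrt(2)*(2*sqrt(2)*q*s - 36*sqrt(2)*s*sqrt(2*s + 3) - 54*sqrt(2)*sqrt(2*s + 3) + 3*sqrt(2*s**2 + 1))/12] = (2*q*sqrt(2*s + 3)*sqrt(2*s**2 + 1) + 3*sqrt(2)*s*sqrt(2*s + 3) - 108*s*sqrt(2*s**2 + 1) - 162*sqrt(2*s**2 + 1))/(6*sqrt(2*s + 3)*sqrt(2*s**2 + 1)), which equals f(s).

An antiderivative is F(s) = sqrt(2)*(2*sqrt(2)*q*s - 36*sqrt(2)*s*sqrt(2*s + 3) - 54*sqrt(2)*sqrt(2*s + 3) + 3*sqrt(2*s**2 + 1))/12.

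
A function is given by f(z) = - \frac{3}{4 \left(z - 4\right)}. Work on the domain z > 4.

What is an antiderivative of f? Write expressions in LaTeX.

A candidate is checked by its d/dz: the result must match f(z).
Check: d/dz[- \frac{3 \log{\left(\frac{z}{2} - 2 \right)}}{4}] = - \frac{3}{4 z - 16}, which equals f(z).

An antiderivative is F(z) = - \frac{3 \log{\left(\frac{z}{2} - 2 \right)}}{4}.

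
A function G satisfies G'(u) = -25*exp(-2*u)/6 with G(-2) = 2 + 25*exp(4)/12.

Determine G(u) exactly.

G(u) = 2 + 25*exp(-2*u)/12

Since d/du undoes antidifferentiation here, G(u) must give back the stated G'(u).
A general antiderivative is 25*exp(-2*u)/12 + C.
The condition gives C = 2 + 25*exp(4)/12 - (25*exp(4)/12) = 2.
So G(u) = 2 + 25*exp(-2*u)/12.
Check: d/du[2 + 25*exp(-2*u)/12] = -25*exp(-2*u)/6 = G'(u).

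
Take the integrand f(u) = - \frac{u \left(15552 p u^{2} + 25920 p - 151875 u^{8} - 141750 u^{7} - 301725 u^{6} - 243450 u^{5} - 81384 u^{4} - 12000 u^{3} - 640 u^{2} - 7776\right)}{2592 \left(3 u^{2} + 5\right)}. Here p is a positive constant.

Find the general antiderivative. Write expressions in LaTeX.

F(u) = - p u^{2} + \frac{625 u^{8}}{256} + \frac{125 u^{7}}{48} + \frac{25 u^{6}}{24} + \frac{5 u^{5}}{27} + \frac{u^{4}}{81} + \frac{\log{\left(\frac{3 u^{2}}{2} + \frac{5}{2} \right)}}{2} + C

A first test for any F(u): its u-derivative must equal f(u) identically.
Check: d/du[- p u^{2} + \frac{625 u^{8}}{256} + \frac{125 u^{7}}{48} + \frac{25 u^{6}}{24} + \frac{5 u^{5}}{27} + \frac{u^{4}}{81} + \frac{\log{\left(\frac{3 u^{2}}{2} + \frac{5}{2} \right)}}{2}] = \frac{- 15552 p u^{3} - 25920 p u + 151875 u^{9} + 141750 u^{8} + 301725 u^{7} + 243450 u^{6} + 81384 u^{5} + 12000 u^{4} + 640 u^{3} + 7776 u}{7776 u^{2} + 12960}, which equals f(u).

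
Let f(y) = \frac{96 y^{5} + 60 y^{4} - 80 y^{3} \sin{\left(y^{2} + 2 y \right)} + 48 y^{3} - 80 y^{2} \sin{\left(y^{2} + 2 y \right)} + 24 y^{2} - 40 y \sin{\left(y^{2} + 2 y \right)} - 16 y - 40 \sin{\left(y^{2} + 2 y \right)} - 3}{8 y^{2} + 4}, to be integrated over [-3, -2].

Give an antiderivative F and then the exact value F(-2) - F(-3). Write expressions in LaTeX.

Antiderivative: F(y) = 3 y^{4} + \frac{5 y^{3}}{2} - \frac{3 y}{4} - \log{\left(4 y^{2} + 2 \right)} + 5 \cos{\left(y^{2} + 2 y \right)}; value = - \frac{573}{4} - \log{\left(18 \right)} + \log{\left(38 \right)} - 5 \cos{\left(3 \right)}

Recover f(y) by differentiating a candidate F(y); any mismatch rules it out.
F(y) = 3 y^{4} + \frac{5 y^{3}}{2} - \frac{3 y}{4} - \log{\left(4 y^{2} + 2 \right)} + 5 \cos{\left(y^{2} + 2 y \right)} is an antiderivative of f.
Check: d/dy[3 y^{4} + \frac{5 y^{3}}{2} - \frac{3 y}{4} - \log{\left(4 y^{2} + 2 \right)} + 5 \cos{\left(y^{2} + 2 y \right)}] = \frac{96 y^{5} + 60 y^{4} - 80 y^{3} \sin{\left(y^{2} + 2 y \right)} + 48 y^{3} - 80 y^{2} \sin{\left(y^{2} + 2 y \right)} + 24 y^{2} - 40 y \sin{\left(y^{2} + 2 y \right)} - 16 y - 40 \sin{\left(y^{2} + 2 y \right)} - 3}{8 y^{2} + 4} = f(y).
F(-2) = \frac{69}{2} - \log{\left(18 \right)}; F(-3) = 5 \cos{\left(3 \right)} - \log{\left(38 \right)} + \frac{711}{4}.
Integral = F(-2) - F(-3) = - \frac{573}{4} - \log{\left(18 \right)} + \log{\left(38 \right)} - 5 \cos{\left(3 \right)}.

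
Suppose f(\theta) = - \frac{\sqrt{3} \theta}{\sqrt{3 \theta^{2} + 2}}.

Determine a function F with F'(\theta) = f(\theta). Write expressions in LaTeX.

An antiderivative is F(\theta) = - \sqrt{\theta^{2} + \frac{2}{3}}.

The substitution u = \theta^{2} + \frac{2}{3} works: f is exactly (dF/du)*(du/d\theta) for that inner function.
Check: d/d\theta[- \sqrt{\theta^{2} + \frac{2}{3}}] = - \frac{\sqrt{3} \theta}{\sqrt{3 \theta^{2} + 2}} = f(\theta).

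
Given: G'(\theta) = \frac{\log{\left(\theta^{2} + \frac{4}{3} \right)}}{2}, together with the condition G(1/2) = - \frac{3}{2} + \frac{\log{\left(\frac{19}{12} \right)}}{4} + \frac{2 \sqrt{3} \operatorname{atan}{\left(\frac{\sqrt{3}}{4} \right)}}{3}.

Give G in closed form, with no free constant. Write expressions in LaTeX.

G(\theta) = \frac{3 \theta \log{\left(\theta^{2} + \frac{4}{3} \right)} - 6 \theta + 4 \sqrt{3} \operatorname{atan}{\left(\frac{\sqrt{3} \theta}{2} \right)} - 6}{6}

For G(\theta) to be correct, d/d\theta[G] must agree with the stated G'(\theta) identically.
A general antiderivative is \frac{\theta \log{\left(\theta^{2} + \frac{4}{3} \right)}}{2} - \theta + \frac{2 \sqrt{3} \operatorname{atan}{\left(\frac{\sqrt{3} \theta}{2} \right)}}{3} + C.
The condition gives C = - \frac{3}{2} + \frac{\log{\left(\frac{19}{12} \right)}}{4} + \frac{2 \sqrt{3} \operatorname{atan}{\left(\frac{\sqrt{3}}{4} \right)}}{3} - (- \frac{1}{2} + \frac{\log{\left(\frac{19}{12} \right)}}{4} + \frac{2 \sqrt{3} \operatorname{atan}{\left(\frac{\sqrt{3}}{4} \right)}}{3}) = -1.
So G(\theta) = \frac{3 \theta \log{\left(\theta^{2} + \frac{4}{3} \right)} - 6 \theta + 4 \sqrt{3} \operatorname{atan}{\left(\frac{\sqrt{3} \theta}{2} \right)} - 6}{6}.
Check: d/d\theta[\frac{3 \theta \log{\left(\theta^{2} + \frac{4}{3} \right)} - 6 \theta + 4 \sqrt{3} \operatorname{atan}{\left(\frac{\sqrt{3} \theta}{2} \right)} - 6}{6}] = \frac{\log{\left(\theta^{2} + \frac{4}{3} \right)}}{2} = G'(\theta).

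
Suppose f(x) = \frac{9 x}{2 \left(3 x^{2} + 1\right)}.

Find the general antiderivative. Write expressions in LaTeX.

The substitution u = 3 x^{2} + 1 works: f is exactly (dF/du)*(du/dx) for that inner function.
Check: d/dx[\frac{3 \log{\left(3 x^{2} + 1 \right)}}{4}] = \frac{9 x}{6 x^{2} + 2}, which equals f(x).

F(x) = \frac{3 \log{\left(3 x^{2} + 1 \right)}}{4} + C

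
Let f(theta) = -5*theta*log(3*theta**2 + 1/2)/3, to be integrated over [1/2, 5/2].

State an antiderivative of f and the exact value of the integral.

Antiderivative: F(theta) = -5*(6*theta**2*log(3*theta**2 + 1/2) - 6*theta**2 + log(6*theta**2 + 1))/36; value = -125*log(77/4)/24 - 5*log(77/2)/36 + 5*log(5/4)/24 + 5*log(5/2)/36 + 5

Since d/dtheta undoes antidifferentiation here, F'(theta) = f(theta) is required of F(theta).
F(theta) = -5*(6*theta**2*log(3*theta**2 + 1/2) - 6*theta**2 + log(6*theta**2 + 1))/36 is an antiderivative of f.
Check: d/dtheta[-5*(6*theta**2*log(3*theta**2 + 1/2) - 6*theta**2 + log(6*theta**2 + 1))/36] = -5*theta*log(3*theta**2 + 1/2)/3 = f(theta).
F(5/2) = -125*log(77/4)/24 - 5*log(77/2)/36 + 125/24; F(1/2) = -5*log(5/2)/36 - 5*log(5/4)/24 + 5/24.
Integral = F(5/2) - F(1/2) = -125*log(77/4)/24 - 5*log(77/2)/36 + 5*log(5/4)/24 + 5*log(5/2)/36 + 5.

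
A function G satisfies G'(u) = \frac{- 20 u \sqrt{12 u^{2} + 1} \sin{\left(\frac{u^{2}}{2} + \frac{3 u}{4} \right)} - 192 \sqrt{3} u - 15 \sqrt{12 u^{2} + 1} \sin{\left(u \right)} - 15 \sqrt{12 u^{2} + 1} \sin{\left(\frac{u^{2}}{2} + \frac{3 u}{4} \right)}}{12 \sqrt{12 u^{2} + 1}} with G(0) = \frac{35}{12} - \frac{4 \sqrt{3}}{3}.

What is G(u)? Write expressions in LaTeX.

G(u) = \frac{- 16 \sqrt{3} \sqrt{12 u^{2} + 1} + 15 \cos{\left(u \right)} + 20 \cos{\left(\frac{u^{2}}{2} + \frac{3 u}{4} \right)}}{12}

Check a candidate G(u) by differentiating: d/du[G] must match the given G'(u).
A general antiderivative is - 4 \sqrt{4 u^{2} + \frac{1}{3}} + \frac{5 \cos{\left(u \right)}}{4} + \frac{5 \cos{\left(\frac{u^{2}}{2} + \frac{3 u}{4} \right)}}{3} + C.
The condition gives C = \frac{35}{12} - \frac{4 \sqrt{3}}{3} - (\frac{35}{12} - \frac{4 \sqrt{3}}{3}) = 0.
So G(u) = \frac{- 16 \sqrt{3} \sqrt{12 u^{2} + 1} + 15 \cos{\left(u \right)} + 20 \cos{\left(\frac{u^{2}}{2} + \frac{3 u}{4} \right)}}{12}.
Check: d/du[\frac{- 16 \sqrt{3} \sqrt{12 u^{2} + 1} + 15 \cos{\left(u \right)} + 20 \cos{\left(\frac{u^{2}}{2} + \frac{3 u}{4} \right)}}{12}] = \frac{- 20 u \sqrt{12 u^{2} + 1} \sin{\left(\frac{u^{2}}{2} + \frac{3 u}{4} \right)} - 192 \sqrt{3} u - 15 \sqrt{12 u^{2} + 1} \sin{\left(u \right)} - 15 \sqrt{12 u^{2} + 1} \sin{\left(\frac{u^{2}}{2} + \frac{3 u}{4} \right)}}{12 \sqrt{12 u^{2} + 1}} = G'(u).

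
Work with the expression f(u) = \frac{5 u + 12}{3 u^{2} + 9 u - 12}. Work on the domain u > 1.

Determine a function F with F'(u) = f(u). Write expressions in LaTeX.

An antiderivative is F(u) = \frac{17 \log{\left(u - 1 \right)}}{15} + \frac{8 \log{\left(u + 4 \right)}}{15}.

Factor the denominator (3 \left(u - 1\right) \left(u + 4\right)) and decompose: f = \frac{8}{15 \left(u + 4\right)} + \frac{17}{15 \left(u - 1\right)}; each piece integrates to a log, atan, or power term.
Check: d/du[\frac{17 \log{\left(u - 1 \right)}}{15} + \frac{8 \log{\left(u + 4 \right)}}{15}] = \frac{5 u + 12}{3 u^{2} + 9 u - 12} = f(u).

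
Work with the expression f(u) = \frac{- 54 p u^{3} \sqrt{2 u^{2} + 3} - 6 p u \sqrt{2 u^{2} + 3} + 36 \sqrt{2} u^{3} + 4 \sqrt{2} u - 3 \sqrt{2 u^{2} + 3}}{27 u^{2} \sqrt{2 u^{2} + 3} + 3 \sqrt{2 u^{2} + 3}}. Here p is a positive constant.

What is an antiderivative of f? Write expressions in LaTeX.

An antiderivative is F(u) = \frac{- 3 p u^{2} + 2 \sqrt{2} \sqrt{2 u^{2} + 3} - \operatorname{atan}{\left(3 u \right)}}{3}.

A first test for any F(u): its u-derivative must equal f(u) identically.
Check: d/du[\frac{- 3 p u^{2} + 2 \sqrt{2} \sqrt{2 u^{2} + 3} - \operatorname{atan}{\left(3 u \right)}}{3}] = \frac{- 54 p u^{3} \sqrt{2 u^{2} + 3} - 6 p u \sqrt{2 u^{2} + 3} + 36 \sqrt{2} u^{3} + 4 \sqrt{2} u - 3 \sqrt{2 u^{2} + 3}}{27 u^{2} \sqrt{2 u^{2} + 3} + 3 \sqrt{2 u^{2} + 3}} = f(u).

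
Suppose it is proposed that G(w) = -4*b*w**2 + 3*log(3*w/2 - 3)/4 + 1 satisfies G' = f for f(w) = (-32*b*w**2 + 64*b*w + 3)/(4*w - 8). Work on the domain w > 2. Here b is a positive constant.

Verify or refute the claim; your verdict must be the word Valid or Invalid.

d/dw[G] = (-32*b*w**2 + 64*b*w + 3)/(4*w - 8)
This equals f(w) exactly, so the claim holds.

Valid - the claim checks out under differentiation.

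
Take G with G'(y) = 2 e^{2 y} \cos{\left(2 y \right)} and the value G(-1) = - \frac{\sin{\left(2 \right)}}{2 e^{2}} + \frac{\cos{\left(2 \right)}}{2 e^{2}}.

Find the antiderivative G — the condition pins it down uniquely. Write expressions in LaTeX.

G(y) = \frac{\left(\sin{\left(2 y \right)} + \cos{\left(2 y \right)}\right) e^{2 y}}{2}

The proposed G(y) is checked by its d/dy: the result must match the given G'(y).
A general antiderivative is \frac{e^{2 y} \sin{\left(2 y \right)}}{2} + \frac{e^{2 y} \cos{\left(2 y \right)}}{2} + C.
The condition gives C = - \frac{\sin{\left(2 \right)}}{2 e^{2}} + \frac{\cos{\left(2 \right)}}{2 e^{2}} - (- \frac{\sin{\left(2 \right)}}{2 e^{2}} + \frac{\cos{\left(2 \right)}}{2 e^{2}}) = 0.
So G(y) = \frac{\left(\sin{\left(2 y \right)} + \cos{\left(2 y \right)}\right) e^{2 y}}{2}.
Check: d/dy[\frac{\left(\sin{\left(2 y \right)} + \cos{\left(2 y \right)}\right) e^{2 y}}{2}] = 2 e^{2 y} \cos{\left(2 y \right)} = G'(y).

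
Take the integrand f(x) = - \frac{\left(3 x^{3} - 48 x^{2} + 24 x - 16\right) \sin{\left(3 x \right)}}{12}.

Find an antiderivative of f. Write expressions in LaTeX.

A candidate is checked by its d/dx: the result must match f(x).
Check: d/dx[\frac{x^{3} \cos{\left(3 x \right)}}{12} - \frac{x^{2} \sin{\left(3 x \right)}}{12} - \frac{4 x^{2} \cos{\left(3 x \right)}}{3} + \frac{8 x \sin{\left(3 x \right)}}{9} + \frac{11 x \cos{\left(3 x \right)}}{18} - \frac{11 \sin{\left(3 x \right)}}{54} - \frac{4 \cos{\left(3 x \right)}}{27}] = - \frac{x^{3} \sin{\left(3 x \right)}}{4} + 4 x^{2} \sin{\left(3 x \right)} - 2 x \sin{\left(3 x \right)} + \frac{4 \sin{\left(3 x \right)}}{3}, which equals f(x).

An antiderivative is F(x) = \frac{x^{3} \cos{\left(3 x \right)}}{12} - \frac{x^{2} \sin{\left(3 x \right)}}{12} - \frac{4 x^{2} \cos{\left(3 x \right)}}{3} + \frac{8 x \sin{\left(3 x \right)}}{9} + \frac{11 x \cos{\left(3 x \right)}}{18} - \frac{11 \sin{\left(3 x \right)}}{54} - \frac{4 \cos{\left(3 x \right)}}{27}.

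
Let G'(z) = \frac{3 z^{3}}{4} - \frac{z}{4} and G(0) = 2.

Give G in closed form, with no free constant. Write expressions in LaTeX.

Integrate term by term and add the pieces.
A general antiderivative is \frac{3 z^{4}}{16} - \frac{z^{2}}{8} + C.
The condition gives C = 2 - (0) = 2.
So G(z) = \frac{3 z^{4} - 2 z^{2} + 32}{16}.
Check: d/dz[\frac{3 z^{4} - 2 z^{2} + 32}{16}] = \frac{3 z^{3}}{4} - \frac{z}{4} = G'(z).

G(z) = \frac{3 z^{4} - 2 z^{2} + 32}{16}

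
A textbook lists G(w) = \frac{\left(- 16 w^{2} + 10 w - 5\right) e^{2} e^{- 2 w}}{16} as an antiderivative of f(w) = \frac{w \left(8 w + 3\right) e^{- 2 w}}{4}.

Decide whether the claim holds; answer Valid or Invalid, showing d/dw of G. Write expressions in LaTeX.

Invalid: d/dw[G] - f = \frac{\left(- \frac{8 w^{2}}{e^{2}} + 8 w^{2} - 13 w - \frac{3 w}{e^{2}} + 5\right) e^{2} e^{- 2 w}}{4}, which is not 0.

d/dw[G] = \frac{\left(8 w^{2} e^{2} - 13 w e^{2} + 5 e^{2}\right) e^{- 2 w}}{4}
d/dw[G] - f(w) = \frac{\left(- \frac{8 w^{2}}{e^{2}} + 8 w^{2} - 13 w - \frac{3 w}{e^{2}} + 5\right) e^{2} e^{- 2 w}}{4} != 0.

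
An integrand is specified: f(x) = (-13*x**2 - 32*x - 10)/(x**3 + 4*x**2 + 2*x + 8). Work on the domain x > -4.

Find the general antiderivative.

Check any antiderivative F(x) by computing F'(x) and comparing it with f(x).
Check: d/dx[-5*log(x/2 + 2) - 4*log(x**2/2 + 1)] = (-13*x**2 - 32*x - 10)/(x**3 + 4*x**2 + 2*x + 8) = f(x).

F(x) = -5*log(x/2 + 2) - 4*log(x**2/2 + 1) + C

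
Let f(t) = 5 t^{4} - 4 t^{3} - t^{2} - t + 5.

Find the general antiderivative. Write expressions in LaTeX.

F(t) = \frac{t \left(6 t^{4} - 6 t^{3} - 2 t^{2} - 3 t + 30\right)}{6} + C

The integrand splits into summands that can be handled one at a time.
Check: d/dt[\frac{t \left(6 t^{4} - 6 t^{3} - 2 t^{2} - 3 t + 30\right)}{6}] = 5 t^{4} - 4 t^{3} - t^{2} - t + 5 = f(t).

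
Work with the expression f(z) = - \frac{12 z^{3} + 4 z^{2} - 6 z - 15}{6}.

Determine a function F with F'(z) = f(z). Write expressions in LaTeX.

An antiderivative is F(z) = - \frac{z^{4}}{2} - \frac{2 z^{3}}{9} + \frac{z^{2}}{2} + \frac{5 z}{2}.

Differentiate the proposed F(z) back; it has to land on f(z) exactly.
Check: d/dz[- \frac{z^{4}}{2} - \frac{2 z^{3}}{9} + \frac{z^{2}}{2} + \frac{5 z}{2}] = - 2 z^{3} - \frac{2 z^{2}}{3} + z + \frac{5}{2}, which equals f(z).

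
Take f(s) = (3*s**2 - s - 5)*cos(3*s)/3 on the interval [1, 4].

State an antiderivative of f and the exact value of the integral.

Check any antiderivative F(s) by computing F'(s) and comparing it with f(s).
F(s) = s**2*sin(3*s)/3 - s*sin(3*s)/9 + 2*s*cos(3*s)/9 - 17*sin(3*s)/27 - cos(3*s)/27 is an antiderivative of f.
Check: d/ds[s**2*sin(3*s)/3 - s*sin(3*s)/9 + 2*s*cos(3*s)/9 - 17*sin(3*s)/27 - cos(3*s)/27] = s**2*cos(3*s) - s*cos(3*s)/3 - 5*cos(3*s)/3, which equals f(s).
F(4) = 115*sin(12)/27 + 23*cos(12)/27; F(1) = 5*cos(3)/27 - 11*sin(3)/27.
Integral = F(4) - F(1) = 115*sin(12)/27 + 11*sin(3)/27 - 5*cos(3)/27 + 23*cos(12)/27.

Antiderivative: F(s) = s**2*sin(3*s)/3 - s*sin(3*s)/9 + 2*s*cos(3*s)/9 - 17*sin(3*s)/27 - cos(3*s)/27; value = 115*sin(12)/27 + 11*sin(3)/27 - 5*cos(3)/27 + 23*cos(12)/27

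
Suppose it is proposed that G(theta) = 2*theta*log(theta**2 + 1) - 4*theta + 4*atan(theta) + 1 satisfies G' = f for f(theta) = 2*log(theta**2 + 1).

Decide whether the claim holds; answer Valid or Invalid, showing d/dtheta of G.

Valid - differentiating G returns exactly f.

d/dtheta[G] = 2*log(theta**2 + 1)
This equals f(theta) exactly, so the claim holds.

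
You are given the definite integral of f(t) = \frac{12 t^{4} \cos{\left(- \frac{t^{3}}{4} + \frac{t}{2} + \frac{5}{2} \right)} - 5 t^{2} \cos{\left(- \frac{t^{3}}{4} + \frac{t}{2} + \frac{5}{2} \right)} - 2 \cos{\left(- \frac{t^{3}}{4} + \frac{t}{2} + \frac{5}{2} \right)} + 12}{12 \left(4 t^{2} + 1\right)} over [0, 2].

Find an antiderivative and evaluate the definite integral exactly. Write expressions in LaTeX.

An antiderivative F(t) passes only if d/dt[F] lands on f(t) exactly.
F(t) = - \frac{\sin{\left(- \frac{t^{3}}{4} + \frac{t}{2} + \frac{5}{2} \right)}}{3} + \frac{\operatorname{atan}{\left(2 t \right)}}{2} is an antiderivative of f.
Check: d/dt[- \frac{\sin{\left(- \frac{t^{3}}{4} + \frac{t}{2} + \frac{5}{2} \right)}}{3} + \frac{\operatorname{atan}{\left(2 t \right)}}{2}] = \frac{12 t^{4} \cos{\left(- \frac{t^{3}}{4} + \frac{t}{2} + \frac{5}{2} \right)} - 5 t^{2} \cos{\left(- \frac{t^{3}}{4} + \frac{t}{2} + \frac{5}{2} \right)} - 2 \cos{\left(- \frac{t^{3}}{4} + \frac{t}{2} + \frac{5}{2} \right)} + 12}{48 t^{2} + 12}, which equals f(t).
F(2) = - \frac{\sin{\left(\frac{3}{2} \right)}}{3} + \frac{\operatorname{atan}{\left(4 \right)}}{2}; F(0) = - \frac{\sin{\left(\frac{5}{2} \right)}}{3}.
Integral = F(2) - F(0) = - \frac{\sin{\left(\frac{3}{2} \right)}}{3} + \frac{\sin{\left(\frac{5}{2} \right)}}{3} + \frac{\operatorname{atan}{\left(4 \right)}}{2}.

Antiderivative: F(t) = - \frac{\sin{\left(- \frac{t^{3}}{4} + \frac{t}{2} + \frac{5}{2} \right)}}{3} + \frac{\operatorname{atan}{\left(2 t \right)}}{2}; value = - \frac{\sin{\left(\frac{3}{2} \right)}}{3} + \frac{\sin{\left(\frac{5}{2} \right)}}{3} + \frac{\operatorname{atan}{\left(4 \right)}}{2}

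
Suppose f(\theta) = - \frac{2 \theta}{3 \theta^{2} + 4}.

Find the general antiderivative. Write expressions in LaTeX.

F(\theta) = - \frac{\log{\left(\theta^{2} + \frac{4}{3} \right)}}{3} + C

f matches the chain-rule pattern g'(h)*h' with inner function h(\theta) = \theta^{2} + \frac{4}{3}; substituting u = h(\theta) collapses the integral.
Check: d/d\theta[- \frac{\log{\left(\theta^{2} + \frac{4}{3} \right)}}{3}] = - \frac{2 \theta}{3 \theta^{2} + 4} = f(\theta).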